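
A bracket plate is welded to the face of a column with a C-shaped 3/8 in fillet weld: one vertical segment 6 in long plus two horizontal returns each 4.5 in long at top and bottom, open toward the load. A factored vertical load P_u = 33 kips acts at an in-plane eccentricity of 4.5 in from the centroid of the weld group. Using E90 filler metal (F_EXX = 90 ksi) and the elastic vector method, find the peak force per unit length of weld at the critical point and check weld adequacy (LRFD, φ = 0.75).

f_max ≈ 6.65 kip/in; adequate

Total weld length L_w = 15 in. Treat welds as unit-width lines.
Centroid: x̄ = 2×4.5×2.25 / 15 = 1.35 in from the vertical weld.
Polar moment about centroid: J = I_x + I_y = [6³/12 + 2×4.5×3²] + [6×1.35² + 2(4.5³/12 + 4.5×0.9²)] = 132.4 in³.
Direct shear f_v = P/L_w = 33 / 15 = 2.2 kip/in (vertical).
Torsion M = P·e = 33 × 4.5 = 148.5 kip·in.
Critical point at (x, y) = (3.15, 3) from centroid. f_tx = M·y/J = 3.364 kip/in; f_ty = M·x/J = 3.533 kip/in.
Resultant f_max = √[f_tx² + (f_v + f_ty)²] = √[3.364² + (2.2 + 3.533)²] = 6.647 kip/in.
Capacity per unit length: φr_n = 0.75 × 0.6 × 90 × (0.707 × 0.375) = 10.74 kip/in.
6.647 ≤ 10.74 → adequate.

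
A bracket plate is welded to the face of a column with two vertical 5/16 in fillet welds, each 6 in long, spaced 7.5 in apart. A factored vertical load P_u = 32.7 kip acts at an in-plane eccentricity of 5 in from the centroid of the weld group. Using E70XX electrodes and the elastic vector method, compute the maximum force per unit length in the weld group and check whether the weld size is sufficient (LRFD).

E70XX → F_EXX = 70 ksi.
Total weld length L_w = 12 in. Treat welds as unit-width lines.
Polar moment about centroid: J = 2[d³/12 + d(b/2)²] = 2[6³/12 + 6×3.75²] = 204.8 in³.
Direct shear f_v = P/L_w = 32.7 / 12 = 2.725 kip/in (vertical).
Torsion M = P·e = 32.7 × 5 = 163.5 kip·in.
Critical point at (x, y) = (3.75, 3) from centroid. f_tx = M·y/J = 2.396 kip/in; f_ty = M·x/J = 2.995 kip/in.
Resultant f_max = √[f_tx² + (f_v + f_ty)²] = √[2.396² + (2.725 + 2.995)²] = 6.201 kip/in.
Capacity per unit length: φr_n = 0.75 × 0.6 × 70 × (0.707 × 0.3125) = 6.96 kip/in.
6.201 ≤ 6.96 → adequate.

f_max ≈ 6.2 kip/in; adequate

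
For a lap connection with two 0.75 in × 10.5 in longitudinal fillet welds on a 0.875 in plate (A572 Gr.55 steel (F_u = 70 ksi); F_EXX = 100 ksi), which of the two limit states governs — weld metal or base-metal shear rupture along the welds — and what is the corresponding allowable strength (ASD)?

R_n/Ω ≈ 334 kip (weld metal governs)

t_e = 0.707 × 0.75 = 0.5302 in; L = 21 in.
Weld metal: R_n/Ω = (1/2.0) × 0.6 × 100 × 0.5302 × 21 = 334.1 kip.
Base metal (shear rupture): R_n/Ω = (1/2.0) × 0.6 × 70 × 0.875 × 21 = 385.9 kip.
Governing: weld metal.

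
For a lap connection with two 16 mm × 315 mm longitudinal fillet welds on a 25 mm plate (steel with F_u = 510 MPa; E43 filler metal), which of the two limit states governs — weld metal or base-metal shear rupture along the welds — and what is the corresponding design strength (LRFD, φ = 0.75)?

φR_n ≈ 1380 kN (weld metal governs)

E43XX → F_EXX = 430 MPa.
t_e = 0.707 × 16 = 11.31 mm; L = 630 mm.
Weld metal: φR_n = 0.75 × 0.6 × 430 × 11.31 × 630 × 10⁻³ = 1379 kN.
Base metal (shear rupture): φR_n = 0.75 × 0.6 × 510 × 25 × 630 × 10⁻³ = 3615 kN.
Governing: weld metal.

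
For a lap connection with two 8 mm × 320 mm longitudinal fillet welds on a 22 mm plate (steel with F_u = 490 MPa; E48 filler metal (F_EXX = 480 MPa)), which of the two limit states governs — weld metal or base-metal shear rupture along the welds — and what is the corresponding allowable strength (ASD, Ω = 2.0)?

R_n/Ω ≈ 521 kN (weld metal governs)

t_e = 0.707 × 8 = 5.656 mm; L = 640 mm.
Weld metal: R_n/Ω = (1/2.0) × 0.6 × 480 × 5.656 × 640 × 10⁻³ = 521.3 kN.
Base metal (shear rupture): R_n/Ω = (1/2.0) × 0.6 × 490 × 22 × 640 × 10⁻³ = 2070 kN.
Governing: weld metal.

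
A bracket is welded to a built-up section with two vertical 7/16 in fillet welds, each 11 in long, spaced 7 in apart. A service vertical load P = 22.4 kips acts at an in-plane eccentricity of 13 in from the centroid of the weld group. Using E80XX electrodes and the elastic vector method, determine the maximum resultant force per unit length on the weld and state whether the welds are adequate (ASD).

E80XX → F_EXX = 80 ksi.
Total weld length L_w = 22 in. Treat welds as unit-width lines.
Polar moment about centroid: J = 2[d³/12 + d(b/2)²] = 2[11³/12 + 11×3.5²] = 491.3 in³.
Direct shear f_v = P/L_w = 22.4 / 22 = 1.018 kip/in (vertical).
Torsion M = P·e = 22.4 × 13 = 291.2 kip·in.
Critical point at (x, y) = (3.5, 5.5) from centroid. f_tx = M·y/J = 3.26 kip/in; f_ty = M·x/J = 2.074 kip/in.
Resultant f_max = √[f_tx² + (f_v + f_ty)²] = √[3.26² + (1.018 + 2.074)²] = 4.493 kip/in.
Capacity per unit length: r_n/Ω = (1/2.0) × 0.6 × 80 × (0.707 × 0.4375) = 7.423 kip/in.
4.493 ≤ 7.423 → adequate.

f_max ≈ 4.49 kip/in; adequate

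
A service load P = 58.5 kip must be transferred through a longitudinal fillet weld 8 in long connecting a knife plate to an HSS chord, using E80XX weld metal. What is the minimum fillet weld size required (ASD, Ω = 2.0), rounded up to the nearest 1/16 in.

E80XX → F_EXX = 80 ksi.
Total weld length L = 8 in.
Required throat t_e = P × Ω / (0.6 F_EXX × L) = 58.5 × 2.0 / (0.6 × 80 × 8) = 0.3047 in.
Required leg w = t_e / 0.707 = 0.431 in → use 7/16 in.

w = 7/16 in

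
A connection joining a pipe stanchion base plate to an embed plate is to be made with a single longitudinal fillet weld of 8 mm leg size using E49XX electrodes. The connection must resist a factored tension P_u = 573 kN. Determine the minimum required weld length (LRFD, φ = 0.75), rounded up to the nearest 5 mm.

L = 460 mm

E49XX → F_EXX = 490 MPa.
Throat t_e = 0.707 × 8 = 5.656 mm.
φr_n = 0.75 × 0.6 × 490 × 5.656 × 10⁻³ = 1.247 kN/mm.
L_req = P_u / φr_n = 573 / 1.247 = 459.4 mm total.
Round up → use L = 460 mm.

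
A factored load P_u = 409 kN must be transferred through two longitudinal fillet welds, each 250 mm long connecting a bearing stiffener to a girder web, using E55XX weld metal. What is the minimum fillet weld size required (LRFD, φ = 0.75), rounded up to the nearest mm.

E55XX → F_EXX = 550 MPa.
Total weld length L = 500 mm.
Required throat t_e = P_u / (φ × 0.6 F_EXX × L) = 409 / (0.75 × 0.6 × 550 × 500 × 10⁻³) = 3.305 mm.
Required leg w = t_e / 0.707 = 4.675 mm → use 5 mm.

w = 5 mm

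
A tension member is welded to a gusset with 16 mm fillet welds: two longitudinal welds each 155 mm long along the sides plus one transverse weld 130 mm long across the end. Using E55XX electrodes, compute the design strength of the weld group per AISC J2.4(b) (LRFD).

E55XX → F_EXX = 550 MPa.
t_e = 0.707 × 16 = 11.31 mm.
R_nwl = 0.6 × 550 × 11.31 × 310 × 10⁻³ = 1157 kN (longitudinal, 2 welds).
R_nwt = 0.6 × 550 × 11.31 × 130 × 10⁻³ = 485.3 kN (transverse, base value).
(i) R_nwl + R_nwt = 1643 kN; (ii) 0.85 R_nwl + 1.5 R_nwt = 1712 kN.
R_n = max = 1712 kN [governs: (ii)]; φR_n = 1284 kN.

φR_n ≈ 1280 kN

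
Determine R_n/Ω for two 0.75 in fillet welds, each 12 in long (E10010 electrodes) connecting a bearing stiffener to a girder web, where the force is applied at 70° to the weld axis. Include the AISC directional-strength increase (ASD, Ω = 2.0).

R_n/Ω ≈ 556 kips

E100XX → F_EXX = 100 ksi.
t_e = 0.707 × 0.75 = 0.5302 in; A_we = 0.5302 × 24 = 12.73 in².
Directional factor: 1.0 + 0.5 sin^1.5(70°) = 1.455.
F_nw = 0.6 × 100 × 1.455 = 87.33 ksi.
R_n/Ω = (87.33 × 12.73) / 2.0 = 555.7 kips.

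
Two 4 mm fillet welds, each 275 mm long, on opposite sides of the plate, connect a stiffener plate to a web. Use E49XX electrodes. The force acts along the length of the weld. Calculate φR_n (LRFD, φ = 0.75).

E49XX → F_EXX = 490 MPa.
Effective throat t_e = 0.707 × 4 = 2.828 mm.
Total length L = 550 mm; A_we = 2.828 × 550 = 1555 mm².
F_nw = 0.6 F_EXX = 0.6 × 490 = 294 MPa.
φR_n = 0.75 × 294 × 1555 × 10⁻³ = 343 kN.

φR_n ≈ 343 kN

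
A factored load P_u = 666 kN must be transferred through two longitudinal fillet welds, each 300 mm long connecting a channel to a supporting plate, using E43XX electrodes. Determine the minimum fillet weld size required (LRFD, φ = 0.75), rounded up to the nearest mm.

w = 9 mm

E43XX → F_EXX = 430 MPa.
Total weld length L = 600 mm.
Required throat t_e = P_u / (φ × 0.6 F_EXX × L) = 666 / (0.75 × 0.6 × 430 × 600 × 10⁻³) = 5.736 mm.
Required leg w = t_e / 0.707 = 8.114 mm → use 9 mm.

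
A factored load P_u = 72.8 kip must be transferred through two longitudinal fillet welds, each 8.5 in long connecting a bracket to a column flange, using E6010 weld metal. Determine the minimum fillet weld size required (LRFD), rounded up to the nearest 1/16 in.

w = 1/4 in

E60XX → F_EXX = 60 ksi.
Total weld length L = 17 in.
Required throat t_e = P_u / (φ × 0.6 F_EXX × L) = 72.8 / (0.75 × 0.6 × 60 × 17) = 0.1586 in.
Required leg w = t_e / 0.707 = 0.2243 in → use 1/4 in.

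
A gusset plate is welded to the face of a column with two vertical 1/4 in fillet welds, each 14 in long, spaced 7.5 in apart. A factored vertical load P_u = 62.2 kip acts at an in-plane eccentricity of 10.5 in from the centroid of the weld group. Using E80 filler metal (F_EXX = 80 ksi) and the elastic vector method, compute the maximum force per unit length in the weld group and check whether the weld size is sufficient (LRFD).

f_max ≈ 7.41 kip/in; NOT adequate

Total weld length L_w = 28 in. Treat welds as unit-width lines.
Polar moment about centroid: J = 2[d³/12 + d(b/2)²] = 2[14³/12 + 14×3.75²] = 851.1 in³.
Direct shear f_v = P/L_w = 62.2 / 28 = 2.221 kip/in (vertical).
Torsion M = P·e = 62.2 × 10.5 = 653.1 kip·in.
Critical point at (x, y) = (3.75, 7) from centroid. f_tx = M·y/J = 5.372 kip/in; f_ty = M·x/J = 2.878 kip/in.
Resultant f_max = √[f_tx² + (f_v + f_ty)²] = √[5.372² + (2.221 + 2.878)²] = 7.406 kip/in.
Capacity per unit length: φr_n = 0.75 × 0.6 × 80 × (0.707 × 0.25) = 6.363 kip/in.
7.406 > 6.363 → NOT adequate.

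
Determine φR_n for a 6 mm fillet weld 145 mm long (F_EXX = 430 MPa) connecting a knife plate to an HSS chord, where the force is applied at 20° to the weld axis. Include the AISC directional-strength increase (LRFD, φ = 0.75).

t_e = 0.707 × 6 = 4.242 mm; A_we = 4.242 × 145 = 615.1 mm².
Directional factor: 1.0 + 0.5 sin^1.5(20°) = 1.1.
F_nw = 0.6 × 430 × 1.1 = 283.8 MPa.
φR_n = 0.75 × 283.8 × 615.1 × 10⁻³ = 130.9 kN.

φR_n ≈ 131 kN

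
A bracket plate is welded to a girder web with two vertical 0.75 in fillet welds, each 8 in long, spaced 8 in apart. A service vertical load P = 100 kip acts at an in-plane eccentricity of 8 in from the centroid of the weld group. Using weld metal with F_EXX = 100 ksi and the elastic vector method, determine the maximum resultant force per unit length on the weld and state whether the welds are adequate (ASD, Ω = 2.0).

Total weld length L_w = 16 in. Treat welds as unit-width lines.
Polar moment about centroid: J = 2[d³/12 + d(b/2)²] = 2[8³/12 + 8×4²] = 341.3 in³.
Direct shear f_v = P/L_w = 100 / 16 = 6.25 kip/in (vertical).
Torsion M = P·e = 100 × 8 = 800 kip·in.
Critical point at (x, y) = (4, 4) from centroid. f_tx = M·y/J = 9.375 kip/in; f_ty = M·x/J = 9.375 kip/in.
Resultant f_max = √[f_tx² + (f_v + f_ty)²] = √[9.375² + (6.25 + 9.375)²] = 18.22 kip/in.
Capacity per unit length: r_n/Ω = (1/2.0) × 0.6 × 100 × (0.707 × 0.75) = 15.91 kip/in.
18.22 > 15.91 → NOT adequate.

f_max ≈ 18.2 kip/in; NOT adequate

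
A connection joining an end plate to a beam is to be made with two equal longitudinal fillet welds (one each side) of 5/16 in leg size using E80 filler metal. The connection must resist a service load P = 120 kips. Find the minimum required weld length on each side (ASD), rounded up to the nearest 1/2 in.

L = 11.5 in on each side

E80XX → F_EXX = 80 ksi.
Throat t_e = 0.707 × 0.3125 = 0.2209 in.
r_n/Ω = (0.6 × 80 × 0.2209) / 2.0 = 5.302 kip/in.
L_req = P / (r_n/Ω) = 120 / 5.302 = 22.63 in total.
Per side: 22.63 / 2 = 11.32 in.
Round up → use L = 11.5 in on each side.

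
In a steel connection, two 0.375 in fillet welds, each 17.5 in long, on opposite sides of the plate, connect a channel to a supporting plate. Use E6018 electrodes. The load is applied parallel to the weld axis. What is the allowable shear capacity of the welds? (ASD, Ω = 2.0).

E60XX → F_EXX = 60 ksi.
Effective throat t_e = 0.707 × 0.375 = 0.2651 in.
Total length L = 35 in; A_we = 0.2651 × 35 = 9.279 in².
F_nw = 0.6 F_EXX = 0.6 × 60 = 36 ksi.
R_n = 36 × 9.279 = 334.1 kip; R_n/Ω = 334.1/2.0 = 167 kip.

R_n/Ω ≈ 167 kip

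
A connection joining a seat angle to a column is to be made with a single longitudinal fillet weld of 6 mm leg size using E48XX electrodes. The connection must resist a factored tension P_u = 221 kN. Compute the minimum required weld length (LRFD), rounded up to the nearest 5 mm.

L = 245 mm

E48XX → F_EXX = 480 MPa.
Throat t_e = 0.707 × 6 = 4.242 mm.
φr_n = 0.75 × 0.6 × 480 × 4.242 × 10⁻³ = 0.9163 kN/mm.
L_req = P_u / φr_n = 221 / 0.9163 = 241.2 mm total.
Round up → use L = 245 mm.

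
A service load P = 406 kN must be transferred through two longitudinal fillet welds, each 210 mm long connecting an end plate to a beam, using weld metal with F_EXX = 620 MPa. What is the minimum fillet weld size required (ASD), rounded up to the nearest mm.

Total weld length L = 420 mm.
Required throat t_e = P × Ω / (0.6 F_EXX × L) = 406 × 2.0 / (0.6 × 620 × 420 × 10⁻³) = 5.197 mm.
Required leg w = t_e / 0.707 = 7.351 mm → use 8 mm.

w = 8 mm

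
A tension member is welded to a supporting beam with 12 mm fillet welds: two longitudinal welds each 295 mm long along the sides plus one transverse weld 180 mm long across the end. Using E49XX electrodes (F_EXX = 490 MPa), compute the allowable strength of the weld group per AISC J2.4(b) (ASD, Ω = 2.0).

R_n/Ω ≈ 962 kN

t_e = 0.707 × 12 = 8.484 mm.
R_nwl = 0.6 × 490 × 8.484 × 590 × 10⁻³ = 1472 kN (longitudinal, 2 welds).
R_nwt = 0.6 × 490 × 8.484 × 180 × 10⁻³ = 449 kN (transverse, base value).
(i) R_nwl + R_nwt = 1921 kN; (ii) 0.85 R_nwl + 1.5 R_nwt = 1924 kN.
R_n = max = 1924 kN [governs: (ii)]; R_n/Ω = 962.2 kN.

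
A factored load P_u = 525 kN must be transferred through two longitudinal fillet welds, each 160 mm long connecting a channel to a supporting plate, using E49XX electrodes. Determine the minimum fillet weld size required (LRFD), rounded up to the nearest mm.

w = 11 mm

E49XX → F_EXX = 490 MPa.
Total weld length L = 320 mm.
Required throat t_e = P_u / (φ × 0.6 F_EXX × L) = 525 / (0.75 × 0.6 × 490 × 320 × 10⁻³) = 7.44 mm.
Required leg w = t_e / 0.707 = 10.52 mm → use 11 mm.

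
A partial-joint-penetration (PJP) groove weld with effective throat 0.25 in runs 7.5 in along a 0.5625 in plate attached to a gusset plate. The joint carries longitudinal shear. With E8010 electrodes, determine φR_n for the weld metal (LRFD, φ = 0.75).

E80XX → F_EXX = 80 ksi.
Effective throat (given) t_e = 0.25 in.
A_we = 0.25 × 7.5 = 1.875 in².
F_nw = 0.6 F_EXX = 48 ksi.
φR_n = 0.75 × 48 × 1.875 = 67.5 kips.

φR_n ≈ 67.5 kips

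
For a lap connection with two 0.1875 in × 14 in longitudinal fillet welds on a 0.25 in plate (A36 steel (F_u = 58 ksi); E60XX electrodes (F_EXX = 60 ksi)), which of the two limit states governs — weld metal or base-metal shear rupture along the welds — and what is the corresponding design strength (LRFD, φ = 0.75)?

φR_n ≈ 100 kips (weld metal governs)

t_e = 0.707 × 0.1875 = 0.1326 in; L = 28 in.
Weld metal: φR_n = 0.75 × 0.6 × 60 × 0.1326 × 28 = 100.2 kips.
Base metal (shear rupture): φR_n = 0.75 × 0.6 × 58 × 0.25 × 28 = 182.7 kips.
Governing: weld metal.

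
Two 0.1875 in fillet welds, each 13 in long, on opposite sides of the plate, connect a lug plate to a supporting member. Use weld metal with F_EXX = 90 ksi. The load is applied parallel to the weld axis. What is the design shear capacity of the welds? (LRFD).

Effective throat t_e = 0.707 × 0.1875 = 0.1326 in.
Total length L = 26 in; A_we = 0.1326 × 26 = 3.447 in².
F_nw = 0.6 F_EXX = 0.6 × 90 = 54 ksi.
φR_n = 0.75 × 54 × 3.447 = 139.6 kip.

φR_n ≈ 140 kip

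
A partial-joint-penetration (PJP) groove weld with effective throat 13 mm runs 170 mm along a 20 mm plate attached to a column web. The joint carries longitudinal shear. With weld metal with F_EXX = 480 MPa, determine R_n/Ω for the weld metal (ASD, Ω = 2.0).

Effective throat (given) t_e = 13 mm.
A_we = 13 × 170 = 2210 mm².
F_nw = 0.6 F_EXX = 288 MPa.
R_n/Ω = (288 × 2210) / 2.0 × 10⁻³ = 318.2 kN.

R_n/Ω ≈ 318 kN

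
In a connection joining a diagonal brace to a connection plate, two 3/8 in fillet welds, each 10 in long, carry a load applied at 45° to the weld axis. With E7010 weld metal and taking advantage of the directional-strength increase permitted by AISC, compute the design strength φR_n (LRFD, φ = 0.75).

E70XX → F_EXX = 70 ksi.
t_e = 0.707 × 0.375 = 0.2651 in; A_we = 0.2651 × 20 = 5.303 in².
Directional factor: 1.0 + 0.5 sin^1.5(45°) = 1.297.
F_nw = 0.6 × 70 × 1.297 = 54.49 ksi.
φR_n = 0.75 × 54.49 × 5.303 = 216.7 kip.

φR_n ≈ 217 kip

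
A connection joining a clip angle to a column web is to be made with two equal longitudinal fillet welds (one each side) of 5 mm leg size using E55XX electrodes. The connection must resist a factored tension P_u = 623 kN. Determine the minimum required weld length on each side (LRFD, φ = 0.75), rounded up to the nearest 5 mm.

L = 360 mm on each side

E55XX → F_EXX = 550 MPa.
Throat t_e = 0.707 × 5 = 3.535 mm.
φr_n = 0.75 × 0.6 × 550 × 3.535 × 10⁻³ = 0.8749 kN/mm.
L_req = P_u / φr_n = 623 / 0.8749 = 712.1 mm total.
Per side: 712.1 / 2 = 356 mm.
Round up → use L = 360 mm on each side.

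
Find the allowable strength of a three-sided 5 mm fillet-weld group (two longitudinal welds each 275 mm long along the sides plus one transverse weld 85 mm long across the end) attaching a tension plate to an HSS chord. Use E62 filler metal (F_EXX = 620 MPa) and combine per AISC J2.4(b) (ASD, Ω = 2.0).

t_e = 0.707 × 5 = 3.535 mm.
R_nwl = 0.6 × 620 × 3.535 × 550 × 10⁻³ = 723.3 kN (longitudinal, 2 welds).
R_nwt = 0.6 × 620 × 3.535 × 85 × 10⁻³ = 111.8 kN (transverse, base value).
(i) R_nwl + R_nwt = 835 kN; (ii) 0.85 R_nwl + 1.5 R_nwt = 782.4 kN.
R_n = max = 835 kN [governs: (i)]; R_n/Ω = 417.5 kN.

R_n/Ω ≈ 418 kN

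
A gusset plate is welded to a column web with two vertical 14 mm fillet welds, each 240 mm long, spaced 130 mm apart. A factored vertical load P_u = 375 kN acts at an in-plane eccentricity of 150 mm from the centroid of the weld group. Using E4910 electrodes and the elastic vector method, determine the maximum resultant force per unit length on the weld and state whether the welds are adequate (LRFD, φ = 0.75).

f_max ≈ 2250 N/mm; NOT adequate

E49XX → F_EXX = 490 MPa.
Total weld length L_w = 480 mm. Treat welds as unit-width lines.
Polar moment about centroid: J = 2[d³/12 + d(b/2)²] = 2[240³/12 + 240×65²] = 4332000 mm³.
Direct shear f_v = P/L_w = 375×10³ / 480 = 781.2 N/mm (vertical).
Torsion M = P·e = 375×10³ × 150 = 56250000 N·mm.
Critical point at (x, y) = (65, 120) from centroid. f_tx = M·y/J = 1558 N/mm; f_ty = M·x/J = 844 N/mm.
Resultant f_max = √[f_tx² + (f_v + f_ty)²] = √[1558² + (781.2 + 844)²] = 2252 N/mm.
Capacity per unit length: φr_n = 0.75 × 0.6 × 490 × (0.707 × 14) = 2183 N/mm.
2252 > 2183 → NOT adequate.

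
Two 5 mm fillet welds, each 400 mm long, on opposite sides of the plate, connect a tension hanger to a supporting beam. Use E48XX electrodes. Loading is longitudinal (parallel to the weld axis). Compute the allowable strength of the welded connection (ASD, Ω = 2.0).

R_n/Ω ≈ 407 kN

E48XX → F_EXX = 480 MPa.
Effective throat t_e = 0.707 × 5 = 3.535 mm.
Total length L = 800 mm; A_we = 3.535 × 800 = 2828 mm².
F_nw = 0.6 F_EXX = 0.6 × 480 = 288 MPa.
R_n = 288 × 2828 × 10⁻³ = 814.5 kN; R_n/Ω = 814.5/2.0 = 407.2 kN.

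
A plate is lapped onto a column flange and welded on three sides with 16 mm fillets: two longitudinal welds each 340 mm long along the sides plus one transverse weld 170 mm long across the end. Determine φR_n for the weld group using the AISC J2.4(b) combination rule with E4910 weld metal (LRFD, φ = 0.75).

φR_n ≈ 2120 kN

E49XX → F_EXX = 490 MPa.
t_e = 0.707 × 16 = 11.31 mm.
R_nwl = 0.6 × 490 × 11.31 × 680 × 10⁻³ = 2261 kN (longitudinal, 2 welds).
R_nwt = 0.6 × 490 × 11.31 × 170 × 10⁻³ = 565.4 kN (transverse, base value).
(i) R_nwl + R_nwt = 2827 kN; (ii) 0.85 R_nwl + 1.5 R_nwt = 2770 kN.
R_n = max = 2827 kN [governs: (i)]; φR_n = 2120 kN.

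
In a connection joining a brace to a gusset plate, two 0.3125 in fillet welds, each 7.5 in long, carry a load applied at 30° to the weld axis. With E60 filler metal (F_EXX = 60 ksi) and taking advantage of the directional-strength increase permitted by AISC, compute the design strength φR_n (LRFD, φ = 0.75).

t_e = 0.707 × 0.3125 = 0.2209 in; A_we = 0.2209 × 15 = 3.314 in².
Directional factor: 1.0 + 0.5 sin^1.5(30°) = 1.177.
F_nw = 0.6 × 60 × 1.177 = 42.36 ksi.
φR_n = 0.75 × 42.36 × 3.314 = 105.3 kip.

φR_n ≈ 105 kip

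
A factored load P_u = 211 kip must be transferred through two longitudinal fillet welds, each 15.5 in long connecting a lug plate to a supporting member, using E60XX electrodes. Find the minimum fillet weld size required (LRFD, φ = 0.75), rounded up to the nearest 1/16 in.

w = 3/8 in

E60XX → F_EXX = 60 ksi.
Total weld length L = 31 in.
Required throat t_e = P_u / (φ × 0.6 F_EXX × L) = 211 / (0.75 × 0.6 × 60 × 31) = 0.2521 in.
Required leg w = t_e / 0.707 = 0.3566 in → use 3/8 in.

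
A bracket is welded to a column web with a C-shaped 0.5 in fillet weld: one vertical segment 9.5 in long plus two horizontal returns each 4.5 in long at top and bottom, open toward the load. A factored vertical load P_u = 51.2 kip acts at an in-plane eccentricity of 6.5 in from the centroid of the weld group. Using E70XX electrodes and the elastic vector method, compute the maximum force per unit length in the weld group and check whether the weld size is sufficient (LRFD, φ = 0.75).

E70XX → F_EXX = 70 ksi.
Total weld length L_w = 18.5 in. Treat welds as unit-width lines.
Centroid: x̄ = 2×4.5×2.25 / 18.5 = 1.095 in from the vertical weld.
Polar moment about centroid: J = I_x + I_y = [9.5³/12 + 2×4.5×4.75²] + [9.5×1.095² + 2(4.5³/12 + 4.5×1.155²)] = 313.1 in³.
Direct shear f_v = P/L_w = 51.2 / 18.5 = 2.768 kip/in (vertical).
Torsion M = P·e = 51.2 × 6.5 = 332.8 kip·in.
Critical point at (x, y) = (3.405, 4.75) from centroid. f_tx = M·y/J = 5.049 kip/in; f_ty = M·x/J = 3.62 kip/in.
Resultant f_max = √[f_tx² + (f_v + f_ty)²] = √[5.049² + (2.768 + 3.62)²] = 8.142 kip/in.
Capacity per unit length: φr_n = 0.75 × 0.6 × 70 × (0.707 × 0.5) = 11.14 kip/in.
8.142 ≤ 11.14 → adequate.

f_max ≈ 8.14 kip/in; adequate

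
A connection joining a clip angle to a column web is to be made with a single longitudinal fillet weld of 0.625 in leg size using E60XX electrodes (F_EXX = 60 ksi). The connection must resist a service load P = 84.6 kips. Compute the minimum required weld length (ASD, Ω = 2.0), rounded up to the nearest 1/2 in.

Throat t_e = 0.707 × 0.625 = 0.4419 in.
r_n/Ω = (0.6 × 60 × 0.4419) / 2.0 = 7.954 kip/in.
L_req = P / (r_n/Ω) = 84.6 / 7.954 = 10.64 in total.
Round up → use L = 11 in.

L = 11 in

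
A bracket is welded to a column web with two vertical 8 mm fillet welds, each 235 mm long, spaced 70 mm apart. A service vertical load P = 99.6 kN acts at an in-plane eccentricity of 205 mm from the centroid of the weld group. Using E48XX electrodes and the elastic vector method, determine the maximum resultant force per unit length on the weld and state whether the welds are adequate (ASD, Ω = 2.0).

f_max ≈ 995 N/mm; NOT adequate

E48XX → F_EXX = 480 MPa.
Total weld length L_w = 470 mm. Treat welds as unit-width lines.
Polar moment about centroid: J = 2[d³/12 + d(b/2)²] = 2[235³/12 + 235×35²] = 2739000 mm³.
Direct shear f_v = P/L_w = 99.6×10³ / 470 = 211.9 N/mm (vertical).
Torsion M = P·e = 99.6×10³ × 205 = 20418000 N·mm.
Critical point at (x, y) = (35, 117.5) from centroid. f_tx = M·y/J = 876 N/mm; f_ty = M·x/J = 260.9 N/mm.
Resultant f_max = √[f_tx² + (f_v + f_ty)²] = √[876² + (211.9 + 260.9)²] = 995.5 N/mm.
Capacity per unit length: r_n/Ω = (1/2.0) × 0.6 × 480 × (0.707 × 8) = 814.5 N/mm.
995.5 > 814.5 → NOT adequate.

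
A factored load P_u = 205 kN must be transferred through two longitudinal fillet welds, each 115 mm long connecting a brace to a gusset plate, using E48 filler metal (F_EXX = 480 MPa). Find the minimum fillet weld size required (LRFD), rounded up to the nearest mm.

w = 6 mm

Total weld length L = 230 mm.
Required throat t_e = P_u / (φ × 0.6 F_EXX × L) = 205 / (0.75 × 0.6 × 480 × 230 × 10⁻³) = 4.126 mm.
Required leg w = t_e / 0.707 = 5.837 mm → use 6 mm.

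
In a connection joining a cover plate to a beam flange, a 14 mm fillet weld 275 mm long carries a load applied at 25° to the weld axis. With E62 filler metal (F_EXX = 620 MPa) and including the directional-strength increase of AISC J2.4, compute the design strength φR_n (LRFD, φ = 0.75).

φR_n ≈ 864 kN

t_e = 0.707 × 14 = 9.898 mm; A_we = 9.898 × 275 = 2722 mm².
Directional factor: 1.0 + 0.5 sin^1.5(25°) = 1.137.
F_nw = 0.6 × 620 × 1.137 = 423.1 MPa.
φR_n = 0.75 × 423.1 × 2722 × 10⁻³ = 863.7 kN.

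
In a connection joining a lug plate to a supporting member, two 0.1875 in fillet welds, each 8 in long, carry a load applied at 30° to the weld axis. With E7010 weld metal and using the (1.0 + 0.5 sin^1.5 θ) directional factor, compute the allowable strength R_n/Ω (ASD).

E70XX → F_EXX = 70 ksi.
t_e = 0.707 × 0.1875 = 0.1326 in; A_we = 0.1326 × 16 = 2.121 in².
Directional factor: 1.0 + 0.5 sin^1.5(30°) = 1.177.
F_nw = 0.6 × 70 × 1.177 = 49.42 ksi.
R_n/Ω = (49.42 × 2.121) / 2.0 = 52.41 kips.

R_n/Ω ≈ 52.4 kips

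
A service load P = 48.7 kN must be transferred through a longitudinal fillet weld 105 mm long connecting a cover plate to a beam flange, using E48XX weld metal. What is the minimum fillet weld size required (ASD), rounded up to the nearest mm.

w = 5 mm

E48XX → F_EXX = 480 MPa.
Total weld length L = 105 mm.
Required throat t_e = P × Ω / (0.6 F_EXX × L) = 48.7 × 2.0 / (0.6 × 480 × 105 × 10⁻³) = 3.221 mm.
Required leg w = t_e / 0.707 = 4.556 mm → use 5 mm.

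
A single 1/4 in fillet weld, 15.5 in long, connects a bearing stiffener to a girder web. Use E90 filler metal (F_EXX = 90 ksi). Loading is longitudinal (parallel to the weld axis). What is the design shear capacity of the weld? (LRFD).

φR_n ≈ 111 kips

Effective throat t_e = 0.707 × 0.25 = 0.1767 in.
Total length L = 15.5 in; A_we = 0.1767 × 15.5 = 2.74 in².
F_nw = 0.6 F_EXX = 0.6 × 90 = 54 ksi.
φR_n = 0.75 × 54 × 2.74 = 111 kips.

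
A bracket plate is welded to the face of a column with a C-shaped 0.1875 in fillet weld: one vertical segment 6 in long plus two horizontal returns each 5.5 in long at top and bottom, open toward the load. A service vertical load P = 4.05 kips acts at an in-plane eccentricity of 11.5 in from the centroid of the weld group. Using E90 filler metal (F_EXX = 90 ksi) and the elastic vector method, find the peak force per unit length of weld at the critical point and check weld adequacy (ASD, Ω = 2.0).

f_max ≈ 1.47 kip/in; adequate

Total weld length L_w = 17 in. Treat welds as unit-width lines.
Centroid: x̄ = 2×5.5×2.75 / 17 = 1.779 in from the vertical weld.
Polar moment about centroid: J = I_x + I_y = [6³/12 + 2×5.5×3²] + [6×1.779² + 2(5.5³/12 + 5.5×0.9706²)] = 174.1 in³.
Direct shear f_v = P/L_w = 4.05 / 17 = 0.2382 kip/in (vertical).
Torsion M = P·e = 4.05 × 11.5 = 46.575 kip·in.
Critical point at (x, y) = (3.721, 3) from centroid. f_tx = M·y/J = 0.8026 kip/in; f_ty = M·x/J = 0.9954 kip/in.
Resultant f_max = √[f_tx² + (f_v + f_ty)²] = √[0.8026² + (0.2382 + 0.9954)²] = 1.472 kip/in.
Capacity per unit length: r_n/Ω = (1/2.0) × 0.6 × 90 × (0.707 × 0.1875) = 3.579 kip/in.
1.472 ≤ 3.579 → adequate.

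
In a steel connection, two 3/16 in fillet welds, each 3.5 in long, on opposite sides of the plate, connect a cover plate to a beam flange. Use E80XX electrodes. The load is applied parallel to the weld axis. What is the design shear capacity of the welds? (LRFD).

φR_n ≈ 33.4 kip

E80XX → F_EXX = 80 ksi.
Effective throat t_e = 0.707 × 0.1875 = 0.1326 in.
Total length L = 7 in; A_we = 0.1326 × 7 = 0.9279 in².
F_nw = 0.6 F_EXX = 0.6 × 80 = 48 ksi.
φR_n = 0.75 × 48 × 0.9279 = 33.41 kip.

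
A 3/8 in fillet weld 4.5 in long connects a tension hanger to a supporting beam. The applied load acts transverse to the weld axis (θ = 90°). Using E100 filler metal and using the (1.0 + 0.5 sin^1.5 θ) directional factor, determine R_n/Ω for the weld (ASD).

R_n/Ω ≈ 53.7 kips

E100XX → F_EXX = 100 ksi.
t_e = 0.707 × 0.375 = 0.2651 in; A_we = 0.2651 × 4.5 = 1.193 in².
Directional factor: 1.0 + 0.5 sin^1.5(90°) = 1.5.
F_nw = 0.6 × 100 × 1.5 = 90 ksi.
R_n/Ω = (90 × 1.193) / 2.0 = 53.69 kips.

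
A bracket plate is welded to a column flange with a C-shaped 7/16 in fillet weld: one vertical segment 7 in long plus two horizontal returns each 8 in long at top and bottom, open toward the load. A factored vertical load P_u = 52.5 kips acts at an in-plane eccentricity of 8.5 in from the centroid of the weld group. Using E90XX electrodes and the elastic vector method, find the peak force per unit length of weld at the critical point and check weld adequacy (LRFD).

f_max ≈ 9.21 kip/in; adequate

E90XX → F_EXX = 90 ksi.
Total weld length L_w = 23 in. Treat welds as unit-width lines.
Centroid: x̄ = 2×8×4 / 23 = 2.783 in from the vertical weld.
Polar moment about centroid: J = I_x + I_y = [7³/12 + 2×8×3.5²] + [7×2.783² + 2(8³/12 + 8×1.217²)] = 387.8 in³.
Direct shear f_v = P/L_w = 52.5 / 23 = 2.283 kip/in (vertical).
Torsion M = P·e = 52.5 × 8.5 = 446.25 kip·in.
Critical point at (x, y) = (5.217, 3.5) from centroid. f_tx = M·y/J = 4.027 kip/in; f_ty = M·x/J = 6.003 kip/in.
Resultant f_max = √[f_tx² + (f_v + f_ty)²] = √[4.027² + (2.283 + 6.003)²] = 9.213 kip/in.
Capacity per unit length: φr_n = 0.75 × 0.6 × 90 × (0.707 × 0.4375) = 12.53 kip/in.
9.213 ≤ 12.53 → adequate.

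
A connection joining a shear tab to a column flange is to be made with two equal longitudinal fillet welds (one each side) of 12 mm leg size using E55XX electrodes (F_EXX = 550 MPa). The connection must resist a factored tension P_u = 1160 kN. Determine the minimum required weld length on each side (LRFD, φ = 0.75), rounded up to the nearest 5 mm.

L = 280 mm on each side

Throat t_e = 0.707 × 12 = 8.484 mm.
φr_n = 0.75 × 0.6 × 550 × 8.484 × 10⁻³ = 2.1 kN/mm.
L_req = P_u / φr_n = 1160 / 2.1 = 552.4 mm total.
Per side: 552.4 / 2 = 276.2 mm.
Round up → use L = 280 mm on each side.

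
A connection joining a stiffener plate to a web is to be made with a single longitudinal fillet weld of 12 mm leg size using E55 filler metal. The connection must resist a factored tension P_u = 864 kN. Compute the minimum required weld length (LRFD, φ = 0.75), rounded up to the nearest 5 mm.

E55XX → F_EXX = 550 MPa.
Throat t_e = 0.707 × 12 = 8.484 mm.
φr_n = 0.75 × 0.6 × 550 × 8.484 × 10⁻³ = 2.1 kN/mm.
L_req = P_u / φr_n = 864 / 2.1 = 411.5 mm total.
Round up → use L = 415 mm.

L = 415 mm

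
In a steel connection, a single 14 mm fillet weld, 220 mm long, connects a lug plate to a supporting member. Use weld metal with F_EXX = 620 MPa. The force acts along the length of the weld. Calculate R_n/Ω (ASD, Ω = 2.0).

R_n/Ω ≈ 405 kN

Effective throat t_e = 0.707 × 14 = 9.898 mm.
Total length L = 220 mm; A_we = 9.898 × 220 = 2178 mm².
F_nw = 0.6 F_EXX = 0.6 × 620 = 372 MPa.
R_n = 372 × 2178 × 10⁻³ = 810.1 kN; R_n/Ω = 810.1/2.0 = 405 kN.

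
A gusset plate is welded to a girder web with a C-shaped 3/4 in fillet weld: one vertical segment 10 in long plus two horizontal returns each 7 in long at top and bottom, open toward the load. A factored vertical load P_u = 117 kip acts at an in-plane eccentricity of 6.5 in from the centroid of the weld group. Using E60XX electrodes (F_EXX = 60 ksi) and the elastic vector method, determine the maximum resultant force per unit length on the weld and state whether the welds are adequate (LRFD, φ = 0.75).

f_max ≈ 13.4 kip/in; adequate

Total weld length L_w = 24 in. Treat welds as unit-width lines.
Centroid: x̄ = 2×7×3.5 / 24 = 2.042 in from the vertical weld.
Polar moment about centroid: J = I_x + I_y = [10³/12 + 2×7×5²] + [10×2.042² + 2(7³/12 + 7×1.458²)] = 562 in³.
Direct shear f_v = P/L_w = 117 / 24 = 4.875 kip/in (vertical).
Torsion M = P·e = 117 × 6.5 = 760.5 kip·in.
Critical point at (x, y) = (4.958, 5) from centroid. f_tx = M·y/J = 6.767 kip/in; f_ty = M·x/J = 6.71 kip/in.
Resultant f_max = √[f_tx² + (f_v + f_ty)²] = √[6.767² + (4.875 + 6.71)²] = 13.42 kip/in.
Capacity per unit length: φr_n = 0.75 × 0.6 × 60 × (0.707 × 0.75) = 14.32 kip/in.
13.42 ≤ 14.32 → adequate.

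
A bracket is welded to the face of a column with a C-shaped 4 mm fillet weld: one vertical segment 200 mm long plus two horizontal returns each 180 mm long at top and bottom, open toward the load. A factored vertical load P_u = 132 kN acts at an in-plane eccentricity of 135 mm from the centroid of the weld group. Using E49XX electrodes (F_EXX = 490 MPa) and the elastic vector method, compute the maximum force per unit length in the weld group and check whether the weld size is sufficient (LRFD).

f_max ≈ 648 N/mm; NOT adequate

Total weld length L_w = 560 mm. Treat welds as unit-width lines.
Centroid: x̄ = 2×180×90 / 560 = 57.86 mm from the vertical weld.
Polar moment about centroid: J = I_x + I_y = [200³/12 + 2×180×100²] + [200×57.86² + 2(180³/12 + 180×32.14²)] = 6280000 mm³.
Direct shear f_v = P/L_w = 132×10³ / 560 = 235.7 N/mm (vertical).
Torsion M = P·e = 132×10³ × 135 = 17820000 N·mm.
Critical point at (x, y) = (122.1, 100) from centroid. f_tx = M·y/J = 283.8 N/mm; f_ty = M·x/J = 346.6 N/mm.
Resultant f_max = √[f_tx² + (f_v + f_ty)²] = √[283.8² + (235.7 + 346.6)²] = 647.8 N/mm.
Capacity per unit length: φr_n = 0.75 × 0.6 × 490 × (0.707 × 4) = 623.6 N/mm.
647.8 > 623.6 → NOT adequate.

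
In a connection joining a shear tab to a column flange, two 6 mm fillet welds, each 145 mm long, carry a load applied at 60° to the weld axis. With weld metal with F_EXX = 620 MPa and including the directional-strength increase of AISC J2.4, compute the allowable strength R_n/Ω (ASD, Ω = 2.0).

t_e = 0.707 × 6 = 4.242 mm; A_we = 4.242 × 290 = 1230 mm².
Directional factor: 1.0 + 0.5 sin^1.5(60°) = 1.403.
F_nw = 0.6 × 620 × 1.403 = 521.9 MPa.
R_n/Ω = (521.9 × 1230) / 2.0 × 10⁻³ = 321 kN.

R_n/Ω ≈ 321 kN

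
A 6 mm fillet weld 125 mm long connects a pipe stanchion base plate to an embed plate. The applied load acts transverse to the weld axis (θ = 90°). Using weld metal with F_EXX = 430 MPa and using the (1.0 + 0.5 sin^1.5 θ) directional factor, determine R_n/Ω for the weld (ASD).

t_e = 0.707 × 6 = 4.242 mm; A_we = 4.242 × 125 = 530.2 mm².
Directional factor: 1.0 + 0.5 sin^1.5(90°) = 1.5.
F_nw = 0.6 × 430 × 1.5 = 387 MPa.
R_n/Ω = (387 × 530.2) / 2.0 × 10⁻³ = 102.6 kN.

R_n/Ω ≈ 103 kN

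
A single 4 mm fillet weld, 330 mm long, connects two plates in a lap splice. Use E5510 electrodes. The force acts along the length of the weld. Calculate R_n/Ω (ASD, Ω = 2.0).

R_n/Ω ≈ 154 kN

E55XX → F_EXX = 550 MPa.
Effective throat t_e = 0.707 × 4 = 2.828 mm.
Total length L = 330 mm; A_we = 2.828 × 330 = 933.2 mm².
F_nw = 0.6 F_EXX = 0.6 × 550 = 330 MPa.
R_n = 330 × 933.2 × 10⁻³ = 308 kN; R_n/Ω = 308/2.0 = 154 kN.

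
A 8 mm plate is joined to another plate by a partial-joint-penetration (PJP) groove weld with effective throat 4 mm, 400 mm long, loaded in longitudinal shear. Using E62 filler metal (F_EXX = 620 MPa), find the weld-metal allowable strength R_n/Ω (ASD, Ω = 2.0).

Effective throat (given) t_e = 4 mm.
A_we = 4 × 400 = 1600 mm².
F_nw = 0.6 F_EXX = 372 MPa.
R_n/Ω = (372 × 1600) / 2.0 × 10⁻³ = 297.6 kN.

R_n/Ω ≈ 298 kN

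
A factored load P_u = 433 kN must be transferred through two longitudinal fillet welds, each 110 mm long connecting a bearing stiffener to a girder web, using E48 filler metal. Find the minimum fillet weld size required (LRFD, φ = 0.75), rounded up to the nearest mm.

E48XX → F_EXX = 480 MPa.
Total weld length L = 220 mm.
Required throat t_e = P_u / (φ × 0.6 F_EXX × L) = 433 / (0.75 × 0.6 × 480 × 220 × 10⁻³) = 9.112 mm.
Required leg w = t_e / 0.707 = 12.89 mm → use 13 mm.

w = 13 mm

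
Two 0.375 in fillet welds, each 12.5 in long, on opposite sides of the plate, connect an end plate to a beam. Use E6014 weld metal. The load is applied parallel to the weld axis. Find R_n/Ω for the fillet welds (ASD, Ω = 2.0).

R_n/Ω ≈ 119 kips

E60XX → F_EXX = 60 ksi.
Effective throat t_e = 0.707 × 0.375 = 0.2651 in.
Total length L = 25 in; A_we = 0.2651 × 25 = 6.628 in².
F_nw = 0.6 F_EXX = 0.6 × 60 = 36 ksi.
R_n = 36 × 6.628 = 238.6 kips; R_n/Ω = 238.6/2.0 = 119.3 kips.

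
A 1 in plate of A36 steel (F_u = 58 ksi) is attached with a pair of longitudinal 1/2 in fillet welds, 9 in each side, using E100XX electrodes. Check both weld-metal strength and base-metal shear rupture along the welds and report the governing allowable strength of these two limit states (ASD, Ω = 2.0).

E100XX → F_EXX = 100 ksi.
t_e = 0.707 × 0.5 = 0.3535 in; L = 18 in.
Weld metal: R_n/Ω = (1/2.0) × 0.6 × 100 × 0.3535 × 18 = 190.9 kip.
Base metal (shear rupture): R_n/Ω = (1/2.0) × 0.6 × 58 × 1 × 18 = 313.2 kip.
Governing: weld metal.

R_n/Ω ≈ 191 kip (weld metal governs)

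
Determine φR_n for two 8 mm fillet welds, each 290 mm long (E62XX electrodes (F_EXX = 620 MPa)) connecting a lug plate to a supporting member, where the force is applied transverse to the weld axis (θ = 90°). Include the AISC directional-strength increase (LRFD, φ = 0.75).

φR_n ≈ 1370 kN

t_e = 0.707 × 8 = 5.656 mm; A_we = 5.656 × 580 = 3280 mm².
Directional factor: 1.0 + 0.5 sin^1.5(90°) = 1.5.
F_nw = 0.6 × 620 × 1.5 = 558 MPa.
φR_n = 0.75 × 558 × 3280 × 10⁻³ = 1373 kN.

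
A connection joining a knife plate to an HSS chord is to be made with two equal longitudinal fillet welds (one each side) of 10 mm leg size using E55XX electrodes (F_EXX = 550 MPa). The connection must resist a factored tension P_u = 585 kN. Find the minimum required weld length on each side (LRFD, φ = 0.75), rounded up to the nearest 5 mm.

L = 170 mm on each side

Throat t_e = 0.707 × 10 = 7.07 mm.
φr_n = 0.75 × 0.6 × 550 × 7.07 × 10⁻³ = 1.75 kN/mm.
L_req = P_u / φr_n = 585 / 1.75 = 334.3 mm total.
Per side: 334.3 / 2 = 167.2 mm.
Round up → use L = 170 mm on each side.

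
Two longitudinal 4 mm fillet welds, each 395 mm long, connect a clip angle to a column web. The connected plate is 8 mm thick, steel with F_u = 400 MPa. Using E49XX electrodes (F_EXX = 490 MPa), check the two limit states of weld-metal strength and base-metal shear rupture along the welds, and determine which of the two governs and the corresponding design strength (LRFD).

t_e = 0.707 × 4 = 2.828 mm; L = 790 mm.
Weld metal: φR_n = 0.75 × 0.6 × 490 × 2.828 × 790 × 10⁻³ = 492.6 kN.
Base metal (shear rupture): φR_n = 0.75 × 0.6 × 400 × 8 × 790 × 10⁻³ = 1138 kN.
Governing: weld metal.

φR_n ≈ 493 kN (weld metal governs)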